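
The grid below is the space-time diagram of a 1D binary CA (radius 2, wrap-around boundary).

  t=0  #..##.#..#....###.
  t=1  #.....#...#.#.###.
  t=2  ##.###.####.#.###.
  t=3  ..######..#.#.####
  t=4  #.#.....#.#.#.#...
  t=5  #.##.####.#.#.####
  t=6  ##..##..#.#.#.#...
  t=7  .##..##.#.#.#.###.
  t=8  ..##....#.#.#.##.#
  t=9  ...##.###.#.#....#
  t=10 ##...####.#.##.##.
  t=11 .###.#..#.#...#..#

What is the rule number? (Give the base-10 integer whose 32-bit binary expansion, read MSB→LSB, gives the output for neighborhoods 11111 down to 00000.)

733106599

  nb #####: next=.  (t=3,i=4, bit31=0)
  nb ####.: next=.  (t=2,i=9, bit30=0)
  nb ###.#: next=#  (t=0,i=16, bit29=1)
  nb ###..: next=.  (t=3,i=7, bit28=0)
  nb ##.##: next=#  (t=2,i=2, bit27=1)
  nb ##.#.: next=.  (t=0,i=5, bit26=0)
  nb ##..#: next=#  (t=3,i=0, bit25=1)
  nb ##...: next=#  (t=8,i=4, bit24=1)
  nb #.###: next=#  (t=1,i=14, bit23=1)
  nb #.##.: next=.  (t=2,i=0, bit22=0)
  nb #.#.#: next=#  (t=1,i=12, bit21=1)
  nb #.#..: next=#  (t=0,i=0, bit20=1)
  nb #..##: next=.  (t=0,i=2, bit19=0)
  nb #..#.: next=.  (t=0,i=8, bit18=0)
  nb #...#: next=#  (t=1,i=8, bit17=1)
  nb #....: next=.  (t=0,i=11, bit16=0)
  nb .####: next=.  (t=2,i=8, bit15=0)
  nb .###.: next=#  (t=0,i=15, bit14=1)
  nb .##.#: next=.  (t=0,i=4, bit13=0)
  nb .##..: next=#  (t=6,i=1, bit12=1)
  nb .#.##: next=.  (t=1,i=13, bit11=0)
  nb .#.#.: next=.  (t=1,i=11, bit10=0)
  nb .#..#: next=.  (t=0,i=1, bit9=0)
  nb .#...: next=#  (t=0,i=10, bit8=1)
  nb ..###: next=#  (t=0,i=14, bit7=1)
  nb ..##.: next=.  (t=0,i=3, bit6=0)
  nb ..#.#: next=#  (t=1,i=10, bit5=1)
  nb ..#..: next=.  (t=0,i=9, bit4=0)
  nb ...##: next=.  (t=0,i=13, bit3=0)
  nb ...#.: next=#  (t=1,i=5, bit2=1)
  nb ....#: next=#  (t=0,i=12, bit1=1)
  nb .....: next=#  (t=1,i=3, bit0=1)
  bits 00101011101100100101000110100111 = 733106599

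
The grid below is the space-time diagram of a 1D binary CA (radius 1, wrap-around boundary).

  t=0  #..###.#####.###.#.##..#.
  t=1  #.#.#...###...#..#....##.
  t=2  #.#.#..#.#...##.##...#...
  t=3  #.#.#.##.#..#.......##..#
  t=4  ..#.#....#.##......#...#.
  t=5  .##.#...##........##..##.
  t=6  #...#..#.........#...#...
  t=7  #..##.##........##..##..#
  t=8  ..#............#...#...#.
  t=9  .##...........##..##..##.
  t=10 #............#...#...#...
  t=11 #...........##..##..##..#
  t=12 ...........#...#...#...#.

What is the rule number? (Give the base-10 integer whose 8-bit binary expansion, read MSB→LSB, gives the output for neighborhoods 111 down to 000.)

134

  ### -> #   bit 7 = 1  t=0,i=4
  ##. -> .   bit 6 = 0  t=0,i=5
  #.# -> .   bit 5 = 0  t=0,i=6
  #.. -> .   bit 4 = 0  t=0,i=1
  .## -> .   bit 3 = 0  t=0,i=3
  .#. -> #   bit 2 = 1  t=0,i=0
  ..# -> #   bit 1 = 1  t=0,i=2
  ... -> .   bit 0 = 0  t=1,i=6
  bits 10000110 = 134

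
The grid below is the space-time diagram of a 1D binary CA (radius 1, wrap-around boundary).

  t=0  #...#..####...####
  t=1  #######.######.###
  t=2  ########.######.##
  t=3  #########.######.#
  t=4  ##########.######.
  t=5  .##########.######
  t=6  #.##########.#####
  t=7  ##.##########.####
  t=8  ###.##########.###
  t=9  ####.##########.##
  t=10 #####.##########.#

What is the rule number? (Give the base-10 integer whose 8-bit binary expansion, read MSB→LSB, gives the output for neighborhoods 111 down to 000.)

247

  ### -> #   bit 7 = 1  t=0,i=8
  ##. -> #   bit 6 = 1  t=0,i=0
  #.# -> #   bit 5 = 1  t=1,i=7
  #.. -> #   bit 4 = 1  t=0,i=1
  .## -> .   bit 3 = 0  t=0,i=7
  .#. -> #   bit 2 = 1  t=0,i=4
  ..# -> #   bit 1 = 1  t=0,i=3
  ... -> #   bit 0 = 1  t=0,i=2
  bits 11110111 = 247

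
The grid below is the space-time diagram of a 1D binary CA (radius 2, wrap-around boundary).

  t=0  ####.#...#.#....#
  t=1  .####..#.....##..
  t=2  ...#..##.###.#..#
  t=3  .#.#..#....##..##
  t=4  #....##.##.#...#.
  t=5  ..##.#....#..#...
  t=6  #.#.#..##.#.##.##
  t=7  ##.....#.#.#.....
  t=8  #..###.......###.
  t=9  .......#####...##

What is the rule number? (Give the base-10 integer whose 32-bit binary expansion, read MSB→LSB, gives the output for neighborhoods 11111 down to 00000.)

3825666131

  #####|#  b31=1 t=0,i=1
  ####.|#  b30=1 t=0,i=2
  ###.#|#  b29=1 t=0,i=3
  ###..|.  b28=0 t=1,i=4
  ##.##|.  b27=0 t=2,i=8
  ##.#.|#  b26=1 t=0,i=4
  ##..#|.  b25=0 t=1,i=5
  ##...|.  b24=0 t=1,i=15
  #.###|.  b23=0 t=2,i=9
  #.##.|.  b22=0 t=4,i=8
  #.#.#|.  b21=0 t=3,i=1
  #.#..|.  b20=0 t=0,i=5
  #..##|.  b19=0 t=2,i=5
  #..#.|#  b18=1 t=1,i=6
  #...#|#  b17=1 t=0,i=7
  #....|#  b16=1 t=0,i=13
  .####|.  b15=0 t=0,i=0
  .###.|.  b14=0 t=2,i=10
  .##.#|.  b13=0 t=2,i=7
  .##..|.  b12=0 t=1,i=14
  .#.##|#  b11=1 t=6,i=11
  .#.#.|.  b10=0 t=0,i=10
  .#..#|.  b9=0 t=2,i=4
  .#...|.  b8=0 t=0,i=6
  ..###|.  b7=0 t=0,i=16
  ..##.|#  b6=1 t=1,i=13
  ..#.#|.  b5=0 t=0,i=9
  ..#..|#  b4=1 t=1,i=7
  ...##|.  b3=0 t=0,i=15
  ...#.|.  b2=0 t=0,i=8
  ....#|#  b1=1 t=0,i=14
  .....|#  b0=1 t=1,i=10
  bits 11100100000001110000100001010011 = 3825666131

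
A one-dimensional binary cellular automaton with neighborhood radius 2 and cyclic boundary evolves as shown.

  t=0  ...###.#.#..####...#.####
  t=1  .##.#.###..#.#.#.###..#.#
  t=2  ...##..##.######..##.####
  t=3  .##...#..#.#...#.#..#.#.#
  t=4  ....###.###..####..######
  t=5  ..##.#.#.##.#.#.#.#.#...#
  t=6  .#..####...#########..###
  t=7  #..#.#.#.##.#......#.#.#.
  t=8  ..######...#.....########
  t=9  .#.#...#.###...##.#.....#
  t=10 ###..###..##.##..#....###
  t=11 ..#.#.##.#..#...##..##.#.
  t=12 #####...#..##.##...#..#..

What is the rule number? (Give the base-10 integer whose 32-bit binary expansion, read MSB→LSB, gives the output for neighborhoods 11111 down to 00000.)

  nb #####: next=.  (t=2,i=12, bit31=0)
  nb ####.: next=.  (t=0,i=14, bit30=0)
  nb ###.#: next=.  (t=0,i=5, bit29=0)
  nb ###..: next=#  (t=0,i=15, bit28=1)
  nb ##.##: next=#  (t=2,i=9, bit27=1)
  nb ##.#.: next=#  (t=0,i=6, bit26=1)
  nb ##..#: next=.  (t=1,i=9, bit25=0)
  nb ##...: next=.  (t=0,i=0, bit24=0)
  nb #.###: next=.  (t=0,i=21, bit23=0)
  nb #.##.: next=.  (t=1,i=1, bit22=0)
  nb #.#.#: next=#  (t=0,i=7, bit21=1)
  nb #.#..: next=.  (t=0,i=9, bit20=0)
  nb #..##: next=#  (t=0,i=11, bit19=1)
  nb #..#.: next=#  (t=1,i=10, bit18=1)
  nb #...#: next=#  (t=0,i=1, bit17=1)
  nb #....: next=.  (t=4,i=1, bit16=0)
  nb .####: next=#  (t=0,i=13, bit15=1)
  nb .###.: next=#  (t=0,i=4, bit14=1)
  nb .##.#: next=.  (t=1,i=2, bit13=0)
  nb .##..: next=.  (t=2,i=4, bit12=0)
  nb .#.##: next=.  (t=0,i=20, bit11=0)
  nb .#.#.: next=#  (t=0,i=8, bit10=1)
  nb .#..#: next=.  (t=0,i=10, bit9=0)
  nb .#...: next=.  (t=3,i=12, bit8=0)
  nb ..###: next=.  (t=0,i=3, bit7=0)
  nb ..##.: next=.  (t=2,i=3, bit6=0)
  nb ..#.#: next=#  (t=0,i=19, bit5=1)
  nb ..#..: next=#  (t=3,i=6, bit4=1)
  nb ...##: next=#  (t=0,i=2, bit3=1)
  nb ...#.: next=#  (t=0,i=18, bit2=1)
  nb ....#: next=#  (t=4,i=2, bit1=1)
  nb .....: next=.  (t=7,i=15, bit0=0)
  bits 00011100001011101100010000111110 = 472826942

472826942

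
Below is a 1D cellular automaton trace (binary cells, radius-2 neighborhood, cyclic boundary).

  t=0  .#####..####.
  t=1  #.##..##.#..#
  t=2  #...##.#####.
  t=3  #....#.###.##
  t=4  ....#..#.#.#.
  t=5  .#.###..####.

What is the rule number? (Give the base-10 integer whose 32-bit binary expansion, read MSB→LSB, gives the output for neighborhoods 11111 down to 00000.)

  ##### -> #   bit 31 = 1  t=0,i=3
  ####. -> .   bit 30 = 0  t=0,i=4
  ###.# -> #   bit 29 = 1  t=2,i=11
  ###.. -> .   bit 28 = 0  t=0,i=5
  ##.## -> .   bit 27 = 0  t=1,i=1
  ##.#. -> #   bit 26 = 1  t=1,i=8
  ##..# -> #   bit 25 = 1  t=0,i=6
  ##... -> .   bit 24 = 0  t=3,i=1
  #.### -> #   bit 23 = 1  t=2,i=7
  #.##. -> .   bit 22 = 0  t=1,i=2
  #.#.# -> #   bit 21 = 1  t=4,i=9
  #.#.. -> #   bit 20 = 1  t=1,i=9
  #..## -> #   bit 19 = 1  t=0,i=0
  #..#. -> .   bit 18 = 0  t=4,i=6
  #...# -> .   bit 17 = 0  t=2,i=2
  #.... -> .   bit 16 = 0  t=3,i=2
  .#### -> #   bit 15 = 1  t=0,i=2
  .###. -> .   bit 14 = 0  t=3,i=8
  .##.# -> #   bit 13 = 1  t=1,i=0
  .##.. -> .   bit 12 = 0  t=1,i=3
  .#.## -> .   bit 11 = 0  t=3,i=6
  .#.#. -> #   bit 10 = 1  t=4,i=8
  .#..# -> #   bit 9 = 1  t=1,i=10
  .#... -> .   bit 8 = 0  t=2,i=1
  ..### -> .   bit 7 = 0  t=0,i=1
  ..##. -> .   bit 6 = 0  t=1,i=6
  ..#.# -> .   bit 5 = 0  t=3,i=5
  ..#.. -> #   bit 4 = 1  t=4,i=4
  ...## -> .   bit 3 = 0  t=2,i=3
  ...#. -> #   bit 2 = 1  t=3,i=4
  ....# -> .   bit 1 = 0  t=3,i=3
  ..... -> #   bit 0 = 1  t=4,i=1
  bits 10100110101110001010011000010101 = 2797118997

2797118997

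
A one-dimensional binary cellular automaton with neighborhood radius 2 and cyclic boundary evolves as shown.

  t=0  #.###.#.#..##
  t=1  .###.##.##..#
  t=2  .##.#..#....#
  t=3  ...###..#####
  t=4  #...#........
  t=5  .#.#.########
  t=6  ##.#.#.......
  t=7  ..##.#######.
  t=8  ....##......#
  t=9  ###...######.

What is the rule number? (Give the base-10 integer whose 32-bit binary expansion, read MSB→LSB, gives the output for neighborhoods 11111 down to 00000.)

  ##### -> .   bit 31 = 0  t=3,i=10
  ####. -> .   bit 30 = 0  t=3,i=11
  ###.# -> .   bit 29 = 0  t=0,i=0
  ###.. -> .   bit 28 = 0  t=3,i=5
  ##.## -> #   bit 27 = 1  t=0,i=1
  ##.#. -> #   bit 26 = 1  t=0,i=5
  ##..# -> .   bit 25 = 0  t=1,i=10
  ##... -> #   bit 24 = 1  t=3,i=0
  #.### -> #   bit 23 = 1  t=0,i=2
  #.##. -> .   bit 22 = 0  t=1,i=5
  #.#.# -> #   bit 21 = 1  t=0,i=6
  #.#.. -> #   bit 20 = 1  t=0,i=8
  #..## -> .   bit 19 = 0  t=0,i=10
  #..#. -> .   bit 18 = 0  t=1,i=11
  #...# -> .   bit 17 = 0  t=3,i=1
  #.... -> #   bit 16 = 1  t=2,i=9
  .#### -> .   bit 15 = 0  t=3,i=9
  .###. -> #   bit 14 = 1  t=0,i=3
  .##.# -> .   bit 13 = 0  t=1,i=6
  .##.. -> .   bit 12 = 0  t=1,i=9
  .#.## -> .   bit 11 = 0  t=1,i=0
  .#.#. -> .   bit 10 = 0  t=0,i=7
  .#..# -> #   bit 9 = 1  t=0,i=9
  .#... -> #   bit 8 = 1  t=2,i=8
  ..### -> .   bit 7 = 0  t=0,i=11
  ..##. -> .   bit 6 = 0  t=6,i=0
  ..#.# -> #   bit 5 = 1  t=1,i=12
  ..#.. -> .   bit 4 = 0  t=2,i=7
  ...## -> .   bit 3 = 0  t=3,i=2
  ...#. -> #   bit 2 = 1  t=2,i=11
  ....# -> #   bit 1 = 1  t=2,i=10
  ..... -> #   bit 0 = 1  t=4,i=7
  bits 00001101101100010100001100100111 = 229720871

229720871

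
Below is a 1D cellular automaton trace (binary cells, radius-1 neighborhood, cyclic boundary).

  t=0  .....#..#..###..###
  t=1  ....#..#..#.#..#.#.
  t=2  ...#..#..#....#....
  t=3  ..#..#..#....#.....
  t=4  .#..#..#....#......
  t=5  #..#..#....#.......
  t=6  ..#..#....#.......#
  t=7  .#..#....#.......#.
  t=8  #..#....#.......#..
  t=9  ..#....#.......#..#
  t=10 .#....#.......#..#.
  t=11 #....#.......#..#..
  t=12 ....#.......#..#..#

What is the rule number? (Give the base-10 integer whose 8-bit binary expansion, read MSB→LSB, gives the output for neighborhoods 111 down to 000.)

130

  [7] ### => #  t=0,i=12
  [6] ##. => .  t=0,i=13
  [5] #.# => .  t=1,i=11
  [4] #.. => .  t=0,i=0
  [3] .## => .  t=0,i=11
  [2] .#. => .  t=0,i=5
  [1] ..# => #  t=0,i=4
  [0] ... => .  t=0,i=1
  bits 10000010 = 130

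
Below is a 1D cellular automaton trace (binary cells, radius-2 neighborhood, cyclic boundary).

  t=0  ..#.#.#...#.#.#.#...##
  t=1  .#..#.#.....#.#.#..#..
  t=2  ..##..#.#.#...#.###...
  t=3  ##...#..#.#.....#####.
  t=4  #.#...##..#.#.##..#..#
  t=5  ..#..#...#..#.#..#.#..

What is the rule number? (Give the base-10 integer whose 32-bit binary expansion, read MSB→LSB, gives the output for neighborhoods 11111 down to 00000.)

  ##### -> #   bit 31 = 1  t=3,i=18
  ####. -> .   bit 30 = 0  t=3,i=19
  ###.# -> .   bit 29 = 0  t=3,i=20
  ###.. -> #   bit 28 = 1  t=2,i=18
  ##.## -> #   bit 27 = 1  t=3,i=21
  ##.#. -> .   bit 26 = 0  t=4,i=1
  ##..# -> .   bit 25 = 0  t=0,i=0
  ##... -> #   bit 24 = 1  t=2,i=19
  #.### -> #   bit 23 = 1  t=2,i=16
  #.##. -> #   bit 22 = 1  t=3,i=0
  #.#.# -> #   bit 21 = 1  t=0,i=4
  #.#.. -> #   bit 20 = 1  t=0,i=6
  #..## -> .   bit 19 = 0  t=4,i=20
  #..#. -> #   bit 18 = 1  t=0,i=1
  #...# -> .   bit 17 = 0  t=0,i=8
  #.... -> #   bit 16 = 1  t=1,i=8
  .#### -> .   bit 15 = 0  t=3,i=17
  .###. -> #   bit 14 = 1  t=2,i=17
  .##.# -> .   bit 13 = 0  t=4,i=0
  .##.. -> .   bit 12 = 0  t=0,i=21
  .#.## -> .   bit 11 = 0  t=2,i=15
  .#.#. -> .   bit 10 = 0  t=0,i=3
  .#..# -> #   bit 9 = 1  t=1,i=2
  .#... -> .   bit 8 = 0  t=0,i=7
  ..### -> .   bit 7 = 0  t=3,i=16
  ..##. -> .   bit 6 = 0  t=0,i=20
  ..#.# -> .   bit 5 = 0  t=0,i=2
  ..#.. -> .   bit 4 = 0  t=1,i=1
  ...## -> #   bit 3 = 1  t=0,i=19
  ...#. -> .   bit 2 = 0  t=0,i=9
  ....# -> #   bit 1 = 1  t=1,i=10
  ..... -> .   bit 0 = 0  t=1,i=9
  bits 10011001111101010100001000001010 = 2582987274

2582987274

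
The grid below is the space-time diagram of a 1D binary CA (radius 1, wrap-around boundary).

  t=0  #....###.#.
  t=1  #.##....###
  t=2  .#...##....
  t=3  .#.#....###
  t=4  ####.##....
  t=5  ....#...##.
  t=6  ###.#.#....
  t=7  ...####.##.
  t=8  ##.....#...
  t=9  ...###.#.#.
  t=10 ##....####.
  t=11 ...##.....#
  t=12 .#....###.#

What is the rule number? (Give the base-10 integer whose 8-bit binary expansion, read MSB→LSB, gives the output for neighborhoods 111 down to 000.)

37

  ###|.  b7=0 t=0,i=6
  ##.|.  b6=0 t=0,i=7
  #.#|#  b5=1 t=0,i=8
  #..|.  b4=0 t=0,i=1
  .##|.  b3=0 t=0,i=5
  .#.|#  b2=1 t=0,i=0
  ..#|.  b1=0 t=0,i=4
  ...|#  b0=1 t=0,i=2
  bits 00100101 = 37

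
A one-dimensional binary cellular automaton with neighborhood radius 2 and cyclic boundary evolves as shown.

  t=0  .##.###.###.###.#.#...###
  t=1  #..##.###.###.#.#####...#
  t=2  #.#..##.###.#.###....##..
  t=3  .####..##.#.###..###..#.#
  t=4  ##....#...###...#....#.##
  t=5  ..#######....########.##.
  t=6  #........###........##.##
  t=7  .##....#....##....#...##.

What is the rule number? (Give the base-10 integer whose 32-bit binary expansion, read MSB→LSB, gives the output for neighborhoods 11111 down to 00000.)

  #####|.  b31=0 t=1,i=18
  ####.|.  b30=0 t=1,i=19
  ###.#|#  b29=1 t=0,i=6
  ###..|.  b28=0 t=1,i=20
  ##.##|#  b27=1 t=0,i=0
  ##.#.|.  b26=0 t=0,i=15
  ##..#|.  b25=0 t=1,i=1
  ##...|#  b24=1 t=1,i=21
  #.###|#  b23=1 t=0,i=4
  #.##.|.  b22=0 t=0,i=1
  #.#.#|#  b21=1 t=0,i=16
  #.#..|#  b20=1 t=0,i=18
  #..##|#  b19=1 t=1,i=2
  #..#.|#  b18=1 t=2,i=24
  #...#|#  b17=1 t=0,i=20
  #....|#  b16=1 t=2,i=18
  .####|.  b15=0 t=1,i=17
  .###.|.  b14=0 t=0,i=5
  .##.#|.  b13=0 t=0,i=2
  .##..|#  b12=1 t=1,i=0
  .#.##|#  b11=1 t=1,i=15
  .#.#.|#  b10=1 t=0,i=17
  .#..#|#  b9=1 t=2,i=3
  .#...|#  b8=1 t=0,i=19
  ..###|.  b7=0 t=0,i=22
  ..##.|.  b6=0 t=1,i=3
  ..#.#|.  b5=0 t=2,i=0
  ..#..|#  b4=1 t=4,i=6
  ...##|.  b3=0 t=0,i=21
  ...#.|#  b2=1 t=4,i=5
  ....#|#  b1=1 t=2,i=19
  .....|.  b0=0 t=6,i=3
  bits 00101001101111110001111100010110 = 700391190

700391190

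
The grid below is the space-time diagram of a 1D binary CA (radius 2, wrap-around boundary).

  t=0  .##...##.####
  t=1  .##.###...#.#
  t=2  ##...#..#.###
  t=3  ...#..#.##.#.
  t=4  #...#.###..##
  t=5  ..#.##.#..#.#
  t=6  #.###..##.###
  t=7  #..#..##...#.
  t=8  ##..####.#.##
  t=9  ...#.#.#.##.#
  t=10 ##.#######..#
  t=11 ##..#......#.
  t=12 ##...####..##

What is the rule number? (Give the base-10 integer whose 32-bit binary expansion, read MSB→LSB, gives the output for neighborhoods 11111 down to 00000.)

544989033

  ##### -> .   bit 31 = 0  t=2,i=12
  ####. -> .   bit 30 = 0  t=0,i=11
  ###.# -> #   bit 29 = 1  t=0,i=12
  ###.. -> .   bit 28 = 0  t=1,i=6
  ##.## -> .   bit 27 = 0  t=0,i=0
  ##.#. -> .   bit 26 = 0  t=3,i=10
  ##..# -> .   bit 25 = 0  t=4,i=9
  ##... -> .   bit 24 = 0  t=0,i=3
  #.### -> .   bit 23 = 0  t=0,i=9
  #.##. -> #   bit 22 = 1  t=0,i=1
  #.#.# -> #   bit 21 = 1  t=1,i=12
  #.#.. -> #   bit 20 = 1  t=3,i=11
  #..## -> #   bit 19 = 1  t=4,i=10
  #..#. -> .   bit 18 = 0  t=2,i=7
  #...# -> #   bit 17 = 1  t=0,i=4
  #.... -> #   bit 16 = 1  t=3,i=0
  .#### -> #   bit 15 = 1  t=0,i=10
  .###. -> #   bit 14 = 1  t=1,i=5
  .##.# -> .   bit 13 = 0  t=0,i=7
  .##.. -> #   bit 12 = 1  t=0,i=2
  .#.## -> #   bit 11 = 1  t=1,i=0
  .#.#. -> #   bit 10 = 1  t=1,i=11
  .#..# -> #   bit 9 = 1  t=2,i=6
  .#... -> #   bit 8 = 1  t=3,i=12
  ..### -> .   bit 7 = 0  t=4,i=11
  ..##. -> #   bit 6 = 1  t=0,i=6
  ..#.# -> #   bit 5 = 1  t=1,i=10
  ..#.. -> .   bit 4 = 0  t=2,i=5
  ...## -> #   bit 3 = 1  t=0,i=5
  ...#. -> .   bit 2 = 0  t=1,i=9
  ....# -> .   bit 1 = 0  t=3,i=1
  ..... -> #   bit 0 = 1  t=11,i=7
  bits 00100000011110111101111101101001 = 544989033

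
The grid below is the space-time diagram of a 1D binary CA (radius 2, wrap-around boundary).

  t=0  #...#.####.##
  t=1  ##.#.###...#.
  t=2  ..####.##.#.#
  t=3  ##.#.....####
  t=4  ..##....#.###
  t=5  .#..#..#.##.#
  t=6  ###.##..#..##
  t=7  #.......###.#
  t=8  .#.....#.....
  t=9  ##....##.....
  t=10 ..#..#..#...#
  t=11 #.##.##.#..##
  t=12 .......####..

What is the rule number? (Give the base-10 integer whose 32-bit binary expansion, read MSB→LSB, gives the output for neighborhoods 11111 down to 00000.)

2511900188

  #####|#  b31=1 t=3,i=11
  ####.|.  b30=0 t=0,i=8
  ###.#|.  b29=0 t=0,i=9
  ###..|#  b28=1 t=0,i=0
  ##.##|.  b27=0 t=0,i=10
  ##.#.|#  b26=1 t=1,i=2
  ##..#|.  b25=0 t=4,i=0
  ##...|#  b24=1 t=0,i=1
  #.###|#  b23=1 t=0,i=6
  #.##.|.  b22=0 t=1,i=0
  #.#.#|#  b21=1 t=1,i=3
  #.#..|#  b20=1 t=2,i=12
  #..##|#  b19=1 t=2,i=1
  #..#.|.  b18=0 t=5,i=3
  #...#|.  b17=0 t=0,i=2
  #....|.  b16=0 t=3,i=5
  .####|#  b15=1 t=0,i=7
  .###.|.  b14=0 t=0,i=12
  .##.#|.  b13=0 t=1,i=1
  .##..|.  b12=0 t=4,i=3
  .#.##|#  b11=1 t=0,i=5
  .#.#.|#  b10=1 t=2,i=11
  .#..#|#  b9=1 t=2,i=0
  .#...|.  b8=0 t=3,i=4
  ..###|.  b7=0 t=2,i=2
  ..##.|.  b6=0 t=4,i=2
  ..#.#|.  b5=0 t=0,i=4
  ..#..|#  b4=1 t=5,i=4
  ...##|#  b3=1 t=3,i=8
  ...#.|#  b2=1 t=0,i=3
  ....#|.  b1=0 t=3,i=7
  .....|.  b0=0 t=3,i=6
  bits 10010101101110001000111000011100 = 2511900188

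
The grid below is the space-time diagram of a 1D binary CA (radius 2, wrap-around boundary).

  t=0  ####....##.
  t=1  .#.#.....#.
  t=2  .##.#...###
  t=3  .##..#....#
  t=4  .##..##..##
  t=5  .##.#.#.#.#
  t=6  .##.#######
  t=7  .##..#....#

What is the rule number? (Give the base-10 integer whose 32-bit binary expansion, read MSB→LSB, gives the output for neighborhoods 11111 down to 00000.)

  [31] ##### => .  t=6,i=6
  [30] ####. => .  t=0,i=2
  [29] ###.# => #  t=2,i=10
  [28] ###.. => #  t=0,i=3
  [27] ##.## => .  t=0,i=10
  [26] ##.#. => .  t=2,i=3
  [25] ##..# => .  t=3,i=3
  [24] ##... => .  t=0,i=4
  [23] #.### => .  t=0,i=0
  [22] #.##. => #  t=2,i=1
  [21] #.#.# => #  t=5,i=4
  [20] #.#.. => .  t=1,i=3
  [19] #..## => #  t=4,i=4
  [18] #..#. => .  t=1,i=0
  [17] #...# => .  t=2,i=6
  [16] #.... => .  t=0,i=5
  [15] .#### => #  t=0,i=1
  [14] .###. => .  t=2,i=9
  [13] .##.# => #  t=0,i=9
  [12] .##.. => #  t=3,i=2
  [11] .#.## => .  t=3,i=0
  [10] .#.#. => #  t=1,i=2
  [9] .#..# => #  t=1,i=10
  [8] .#... => #  t=1,i=4
  [7] ..### => .  t=2,i=8
  [6] ..##. => .  t=0,i=8
  [5] ..#.# => #  t=1,i=1
  [4] ..#.. => #  t=1,i=9
  [3] ...## => .  t=0,i=7
  [2] ...#. => #  t=1,i=8
  [1] ....# => .  t=0,i=6
  [0] ..... => .  t=1,i=6
  bits 00110000011010001011011100110100 = 812169012

812169012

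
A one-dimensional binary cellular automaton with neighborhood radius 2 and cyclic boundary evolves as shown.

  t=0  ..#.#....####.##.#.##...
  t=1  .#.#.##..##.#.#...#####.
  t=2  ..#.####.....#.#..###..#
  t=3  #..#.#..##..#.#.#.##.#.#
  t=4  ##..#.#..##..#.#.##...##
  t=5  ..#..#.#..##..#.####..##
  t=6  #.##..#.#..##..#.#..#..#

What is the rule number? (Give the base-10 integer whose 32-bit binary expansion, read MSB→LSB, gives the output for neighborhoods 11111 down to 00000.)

2739003284

  nb #####: next=#  (t=1,i=20, bit31=1)
  nb ####.: next=.  (t=0,i=11, bit30=0)
  nb ###.#: next=#  (t=0,i=12, bit29=1)
  nb ###..: next=.  (t=1,i=22, bit28=0)
  nb ##.##: next=.  (t=0,i=13, bit27=0)
  nb ##.#.: next=.  (t=0,i=16, bit26=0)
  nb ##..#: next=#  (t=1,i=7, bit25=1)
  nb ##...: next=#  (t=0,i=21, bit24=1)
  nb #.###: next=.  (t=2,i=4, bit23=0)
  nb #.##.: next=#  (t=0,i=14, bit22=1)
  nb #.#.#: next=.  (t=0,i=17, bit21=0)
  nb #.#..: next=.  (t=0,i=4, bit20=0)
  nb #..##: next=.  (t=1,i=8, bit19=0)
  nb #..#.: next=.  (t=1,i=0, bit18=0)
  nb #...#: next=.  (t=1,i=16, bit17=0)
  nb #....: next=#  (t=0,i=6, bit16=1)
  nb .####: next=#  (t=0,i=10, bit15=1)
  nb .###.: next=#  (t=2,i=19, bit14=1)
  nb .##.#: next=.  (t=0,i=15, bit13=0)
  nb .##..: next=#  (t=0,i=20, bit12=1)
  nb .#.##: next=#  (t=0,i=18, bit11=1)
  nb .#.#.: next=#  (t=0,i=3, bit10=1)
  nb .#..#: next=#  (t=2,i=0, bit9=1)
  nb .#...: next=#  (t=0,i=5, bit8=1)
  nb ..###: next=#  (t=0,i=9, bit7=1)
  nb ..##.: next=.  (t=1,i=9, bit6=0)
  nb ..#.#: next=.  (t=0,i=2, bit5=0)
  nb ..#..: next=#  (t=2,i=23, bit4=1)
  nb ...##: next=.  (t=0,i=8, bit3=0)
  nb ...#.: next=#  (t=0,i=1, bit2=1)
  nb ....#: next=.  (t=0,i=0, bit1=0)
  nb .....: next=.  (t=0,i=23, bit0=0)
  bits 10100011010000011101111110010100 = 2739003284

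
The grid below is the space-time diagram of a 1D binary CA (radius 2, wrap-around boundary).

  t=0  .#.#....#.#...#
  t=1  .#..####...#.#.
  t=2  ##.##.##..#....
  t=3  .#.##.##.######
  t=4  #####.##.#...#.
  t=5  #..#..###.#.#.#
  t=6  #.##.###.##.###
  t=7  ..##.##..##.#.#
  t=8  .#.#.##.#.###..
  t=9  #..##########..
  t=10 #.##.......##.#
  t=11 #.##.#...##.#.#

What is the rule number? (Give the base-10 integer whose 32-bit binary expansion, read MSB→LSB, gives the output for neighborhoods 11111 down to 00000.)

1424849310

  ##### -> .   bit 31 = 0  t=3,i=11
  ####. -> #   bit 30 = 1  t=1,i=6
  ###.# -> .   bit 29 = 0  t=3,i=14
  ###.. -> #   bit 28 = 1  t=1,i=7
  ##.## -> .   bit 27 = 0  t=2,i=2
  ##.#. -> #   bit 26 = 1  t=3,i=0
  ##..# -> .   bit 25 = 0  t=2,i=8
  ##... -> .   bit 24 = 0  t=1,i=8
  #.### -> #   bit 23 = 1  t=3,i=9
  #.##. -> #   bit 22 = 1  t=2,i=3
  #.#.# -> #   bit 21 = 1  t=0,i=1
  #.#.. -> .   bit 20 = 0  t=0,i=3
  #..## -> #   bit 19 = 1  t=1,i=3
  #..#. -> #   bit 18 = 1  t=1,i=0
  #...# -> .   bit 17 = 0  t=0,i=12
  #.... -> #   bit 16 = 1  t=0,i=5
  .#### -> .   bit 15 = 0  t=1,i=5
  .###. -> #   bit 14 = 1  t=5,i=7
  .##.# -> #   bit 13 = 1  t=2,i=1
  .##.. -> #   bit 12 = 1  t=2,i=7
  .#.## -> #   bit 11 = 1  t=3,i=2
  .#.#. -> .   bit 10 = 0  t=0,i=0
  .#..# -> .   bit 9 = 0  t=1,i=2
  .#... -> #   bit 8 = 1  t=0,i=4
  ..### -> #   bit 7 = 1  t=1,i=4
  ..##. -> .   bit 6 = 0  t=2,i=0
  ..#.# -> .   bit 5 = 0  t=0,i=8
  ..#.. -> #   bit 4 = 1  t=1,i=1
  ...## -> #   bit 3 = 1  t=2,i=14
  ...#. -> #   bit 2 = 1  t=0,i=7
  ....# -> #   bit 1 = 1  t=0,i=6
  ..... -> .   bit 0 = 0  t=10,i=6
  bits 01010100111011010111100110011110 = 1424849310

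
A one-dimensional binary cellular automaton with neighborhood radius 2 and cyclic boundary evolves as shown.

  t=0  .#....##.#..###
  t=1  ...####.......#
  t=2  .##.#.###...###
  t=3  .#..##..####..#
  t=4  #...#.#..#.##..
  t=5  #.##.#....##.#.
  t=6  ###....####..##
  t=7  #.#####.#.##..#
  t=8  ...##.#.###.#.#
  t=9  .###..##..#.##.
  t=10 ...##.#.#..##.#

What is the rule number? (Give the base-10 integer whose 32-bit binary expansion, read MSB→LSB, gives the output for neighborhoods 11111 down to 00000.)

  nb #####: next=#  (t=6,i=0, bit31=1)
  nb ####.: next=.  (t=1,i=5, bit30=0)
  nb ###.#: next=#  (t=0,i=14, bit29=1)
  nb ###..: next=#  (t=1,i=6, bit28=1)
  nb ##.##: next=.  (t=2,i=0, bit27=0)
  nb ##.#.: next=.  (t=0,i=0, bit26=0)
  nb ##..#: next=#  (t=3,i=6, bit25=1)
  nb ##...: next=#  (t=1,i=7, bit24=1)
  nb #.###: next=.  (t=2,i=6, bit23=0)
  nb #.##.: next=#  (t=2,i=1, bit22=1)
  nb #.#.#: next=#  (t=2,i=4, bit21=1)
  nb #.#..: next=.  (t=0,i=1, bit20=0)
  nb #..##: next=.  (t=0,i=11, bit19=0)
  nb #..#.: next=.  (t=3,i=13, bit18=0)
  nb #...#: next=#  (t=1,i=1, bit17=1)
  nb #....: next=#  (t=0,i=3, bit16=1)
  nb .####: next=#  (t=1,i=4, bit15=1)
  nb .###.: next=.  (t=0,i=13, bit14=0)
  nb .##.#: next=.  (t=0,i=7, bit13=0)
  nb .##..: next=.  (t=3,i=5, bit12=0)
  nb .#.##: next=#  (t=2,i=5, bit11=1)
  nb .#.#.: next=#  (t=3,i=0, bit10=1)
  nb .#..#: next=.  (t=0,i=10, bit9=0)
  nb .#...: next=.  (t=0,i=2, bit8=0)
  nb ..###: next=.  (t=0,i=12, bit7=0)
  nb ..##.: next=#  (t=0,i=6, bit6=1)
  nb ..#.#: next=.  (t=3,i=14, bit5=0)
  nb ..#..: next=#  (t=1,i=14, bit4=1)
  nb ...##: next=#  (t=0,i=5, bit3=1)
  nb ...#.: next=#  (t=1,i=13, bit2=1)
  nb ....#: next=#  (t=0,i=4, bit1=1)
  nb .....: next=.  (t=1,i=9, bit0=0)
  bits 10110011011000111000110001011110 = 3009645662

3009645662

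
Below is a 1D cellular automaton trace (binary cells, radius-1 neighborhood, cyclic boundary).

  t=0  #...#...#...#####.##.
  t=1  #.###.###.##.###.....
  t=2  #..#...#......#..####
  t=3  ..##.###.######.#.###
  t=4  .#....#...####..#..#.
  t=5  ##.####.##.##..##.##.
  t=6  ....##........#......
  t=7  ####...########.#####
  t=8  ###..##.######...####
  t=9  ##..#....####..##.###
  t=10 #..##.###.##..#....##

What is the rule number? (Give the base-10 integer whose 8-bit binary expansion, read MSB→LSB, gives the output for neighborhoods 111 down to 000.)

135

  ###|#  b7=1 t=0,i=13
  ##.|.  b6=0 t=0,i=16
  #.#|.  b5=0 t=0,i=17
  #..|.  b4=0 t=0,i=1
  .##|.  b3=0 t=0,i=12
  .#.|#  b2=1 t=0,i=0
  ..#|#  b1=1 t=0,i=3
  ...|#  b0=1 t=0,i=2
  bits 10000111 = 135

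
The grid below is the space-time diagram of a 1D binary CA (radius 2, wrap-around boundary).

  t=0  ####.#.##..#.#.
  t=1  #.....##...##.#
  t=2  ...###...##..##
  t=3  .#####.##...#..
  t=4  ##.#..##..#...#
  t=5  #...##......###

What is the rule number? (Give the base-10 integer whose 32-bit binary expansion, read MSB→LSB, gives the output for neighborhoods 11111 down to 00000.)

  nb #####: next=#  (t=3,i=3, bit31=1)
  nb ####.: next=.  (t=0,i=2, bit30=0)
  nb ###.#: next=.  (t=0,i=3, bit29=0)
  nb ###..: next=#  (t=2,i=5, bit28=1)
  nb ##.##: next=#  (t=1,i=13, bit27=1)
  nb ##.#.: next=.  (t=0,i=4, bit26=0)
  nb ##..#: next=.  (t=0,i=9, bit25=0)
  nb ##...: next=.  (t=1,i=1, bit24=0)
  nb #.###: next=#  (t=0,i=0, bit23=1)
  nb #.##.: next=#  (t=0,i=7, bit22=1)
  nb #.#.#: next=.  (t=0,i=5, bit21=0)
  nb #.#..: next=.  (t=4,i=3, bit20=0)
  nb #..##: next=#  (t=2,i=12, bit19=1)
  nb #..#.: next=.  (t=0,i=10, bit18=0)
  nb #...#: next=#  (t=1,i=9, bit17=1)
  nb #....: next=.  (t=1,i=2, bit16=0)
  nb .####: next=.  (t=0,i=1, bit15=0)
  nb .###.: next=#  (t=2,i=4, bit14=1)
  nb .##.#: next=.  (t=1,i=12, bit13=0)
  nb .##..: next=.  (t=0,i=8, bit12=0)
  nb .#.##: next=#  (t=0,i=6, bit11=1)
  nb .#.#.: next=#  (t=0,i=12, bit10=1)
  nb .#..#: next=#  (t=4,i=4, bit9=1)
  nb .#...: next=.  (t=3,i=13, bit8=0)
  nb ..###: next=#  (t=2,i=3, bit7=1)
  nb ..##.: next=.  (t=1,i=6, bit6=0)
  nb ..#.#: next=#  (t=0,i=11, bit5=1)
  nb ..#..: next=.  (t=3,i=12, bit4=0)
  nb ...##: next=#  (t=1,i=5, bit3=1)
  nb ...#.: next=.  (t=3,i=11, bit2=0)
  nb ....#: next=#  (t=1,i=4, bit1=1)
  nb .....: next=#  (t=1,i=3, bit0=1)
  bits 10011000110010100100111010101011 = 2563395243

2563395243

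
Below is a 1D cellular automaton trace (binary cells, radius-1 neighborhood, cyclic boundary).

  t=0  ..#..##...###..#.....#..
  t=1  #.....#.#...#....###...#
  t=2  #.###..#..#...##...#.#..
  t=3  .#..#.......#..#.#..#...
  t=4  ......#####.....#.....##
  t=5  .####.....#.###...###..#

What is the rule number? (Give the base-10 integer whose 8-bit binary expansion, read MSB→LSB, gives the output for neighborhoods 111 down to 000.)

97

  nb ###: next=.  (t=0,i=11, bit7=0)
  nb ##.: next=#  (t=0,i=6, bit6=1)
  nb #.#: next=#  (t=1,i=7, bit5=1)
  nb #..: next=.  (t=0,i=3, bit4=0)
  nb .##: next=.  (t=0,i=5, bit3=0)
  nb .#.: next=.  (t=0,i=2, bit2=0)
  nb ..#: next=.  (t=0,i=1, bit1=0)
  nb ...: next=#  (t=0,i=0, bit0=1)
  bits 01100001 = 97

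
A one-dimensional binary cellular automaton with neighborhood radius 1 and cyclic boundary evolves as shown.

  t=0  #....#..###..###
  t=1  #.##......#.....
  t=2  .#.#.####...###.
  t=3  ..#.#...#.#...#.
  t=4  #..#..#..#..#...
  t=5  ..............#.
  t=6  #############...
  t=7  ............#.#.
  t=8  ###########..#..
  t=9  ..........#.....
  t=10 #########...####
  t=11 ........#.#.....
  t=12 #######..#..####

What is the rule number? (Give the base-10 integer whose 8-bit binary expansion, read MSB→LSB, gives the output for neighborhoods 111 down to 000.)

97

  [7] ### => .  t=0,i=9
  [6] ##. => #  t=0,i=0
  [5] #.# => #  t=1,i=1
  [4] #.. => .  t=0,i=1
  [3] .## => .  t=0,i=8
  [2] .#. => .  t=0,i=5
  [1] ..# => .  t=0,i=4
  [0] ... => #  t=0,i=2
  bits 01100001 = 97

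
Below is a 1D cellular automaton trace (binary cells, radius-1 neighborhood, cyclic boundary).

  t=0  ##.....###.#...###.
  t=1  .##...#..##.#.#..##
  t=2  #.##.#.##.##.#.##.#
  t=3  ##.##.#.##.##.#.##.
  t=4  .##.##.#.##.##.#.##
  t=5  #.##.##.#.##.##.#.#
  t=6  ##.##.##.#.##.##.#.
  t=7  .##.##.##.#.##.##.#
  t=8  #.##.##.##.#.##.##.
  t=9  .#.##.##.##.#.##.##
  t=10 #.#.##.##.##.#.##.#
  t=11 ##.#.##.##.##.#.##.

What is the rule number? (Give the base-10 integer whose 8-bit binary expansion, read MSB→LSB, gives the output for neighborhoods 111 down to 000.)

114

  nb ###: next=.  (t=0,i=8, bit7=0)
  nb ##.: next=#  (t=0,i=1, bit6=1)
  nb #.#: next=#  (t=0,i=10, bit5=1)
  nb #..: next=#  (t=0,i=2, bit4=1)
  nb .##: next=.  (t=0,i=0, bit3=0)
  nb .#.: next=.  (t=0,i=11, bit2=0)
  nb ..#: next=#  (t=0,i=6, bit1=1)
  nb ...: next=.  (t=0,i=3, bit0=0)
  bits 01110010 = 114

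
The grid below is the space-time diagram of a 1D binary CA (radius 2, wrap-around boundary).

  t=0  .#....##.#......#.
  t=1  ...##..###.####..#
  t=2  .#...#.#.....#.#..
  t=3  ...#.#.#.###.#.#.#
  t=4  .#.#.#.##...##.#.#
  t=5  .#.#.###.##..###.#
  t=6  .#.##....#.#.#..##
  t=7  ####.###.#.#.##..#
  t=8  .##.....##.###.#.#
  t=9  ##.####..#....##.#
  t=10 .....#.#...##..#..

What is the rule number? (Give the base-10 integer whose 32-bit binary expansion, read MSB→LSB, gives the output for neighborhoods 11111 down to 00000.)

  nb #####: next=#  (t=7,i=1, bit31=1)
  nb ####.: next=#  (t=1,i=13, bit30=1)
  nb ###.#: next=.  (t=1,i=9, bit29=0)
  nb ###..: next=.  (t=1,i=14, bit28=0)
  nb ##.##: next=.  (t=1,i=10, bit27=0)
  nb ##.#.: next=#  (t=0,i=8, bit26=1)
  nb ##..#: next=#  (t=1,i=5, bit25=1)
  nb ##...: next=#  (t=4,i=9, bit24=1)
  nb #.###: next=.  (t=1,i=11, bit23=0)
  nb #.##.: next=#  (t=4,i=7, bit22=1)
  nb #.#.#: next=#  (t=3,i=5, bit21=1)
  nb #.#..: next=#  (t=0,i=9, bit20=1)
  nb #..##: next=.  (t=1,i=6, bit19=0)
  nb #..#.: next=.  (t=0,i=0, bit18=0)
  nb #...#: next=#  (t=1,i=1, bit17=1)
  nb #....: next=#  (t=0,i=3, bit16=1)
  nb .####: next=.  (t=1,i=12, bit15=0)
  nb .###.: next=.  (t=1,i=8, bit14=0)
  nb .##.#: next=#  (t=0,i=7, bit13=1)
  nb .##..: next=.  (t=1,i=4, bit12=0)
  nb .#.##: next=#  (t=3,i=8, bit11=1)
  nb .#.#.: next=.  (t=2,i=6, bit10=0)
  nb .#..#: next=#  (t=0,i=17, bit9=1)
  nb .#...: next=.  (t=0,i=2, bit8=0)
  nb ..###: next=#  (t=1,i=7, bit7=1)
  nb ..##.: next=.  (t=0,i=6, bit6=0)
  nb ..#.#: next=#  (t=2,i=5, bit5=1)
  nb ..#..: next=.  (t=0,i=1, bit4=0)
  nb ...##: next=.  (t=0,i=5, bit3=0)
  nb ...#.: next=.  (t=0,i=15, bit2=0)
  nb ....#: next=#  (t=0,i=4, bit1=1)
  nb .....: next=#  (t=0,i=12, bit0=1)
  bits 11000111011100110010101010100011 = 3346213539

3346213539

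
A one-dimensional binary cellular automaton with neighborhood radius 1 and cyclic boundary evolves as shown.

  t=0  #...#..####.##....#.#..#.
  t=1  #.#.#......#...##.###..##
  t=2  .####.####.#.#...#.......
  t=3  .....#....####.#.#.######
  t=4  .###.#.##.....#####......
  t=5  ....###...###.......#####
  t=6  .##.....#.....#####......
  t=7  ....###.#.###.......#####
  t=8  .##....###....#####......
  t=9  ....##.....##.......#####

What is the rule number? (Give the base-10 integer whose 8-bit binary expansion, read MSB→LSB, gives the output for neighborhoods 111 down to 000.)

  nb ###: next=.  (t=0,i=8, bit7=0)
  nb ##.: next=.  (t=0,i=10, bit6=0)
  nb #.#: next=#  (t=0,i=11, bit5=1)
  nb #..: next=.  (t=0,i=1, bit4=0)
  nb .##: next=.  (t=0,i=7, bit3=0)
  nb .#.: next=#  (t=0,i=0, bit2=1)
  nb ..#: next=.  (t=0,i=3, bit1=0)
  nb ...: next=#  (t=0,i=2, bit0=1)
  bits 00100101 = 37

37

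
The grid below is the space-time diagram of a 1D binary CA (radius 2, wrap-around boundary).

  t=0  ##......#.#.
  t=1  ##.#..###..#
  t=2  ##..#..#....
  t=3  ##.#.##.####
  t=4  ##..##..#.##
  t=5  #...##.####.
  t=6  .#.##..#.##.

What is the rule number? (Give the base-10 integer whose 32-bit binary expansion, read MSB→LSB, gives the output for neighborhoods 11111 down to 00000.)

3771030382

  [31] ##### => #  t=3,i=10
  [30] ####. => #  t=3,i=0
  [29] ###.# => #  t=1,i=1
  [28] ###.. => .  t=1,i=8
  [27] ##.## => .  t=3,i=7
  [26] ##.#. => .  t=1,i=2
  [25] ##..# => .  t=1,i=9
  [24] ##... => .  t=0,i=2
  [23] #.### => #  t=3,i=8
  [22] #.##. => #  t=0,i=0
  [21] #.#.# => .  t=0,i=10
  [20] #.#.. => .  t=1,i=3
  [19] #..## => .  t=1,i=5
  [18] #..#. => #  t=2,i=3
  [17] #...# => .  t=5,i=2
  [16] #.... => #  t=0,i=3
  [15] .#### => .  t=3,i=9
  [14] .###. => #  t=1,i=0
  [13] .##.# => .  t=3,i=6
  [12] .##.. => #  t=0,i=1
  [11] .#.## => #  t=0,i=11
  [10] .#.#. => .  t=0,i=9
  [9] .#..# => #  t=1,i=4
  [8] .#... => #  t=2,i=8
  [7] ..### => .  t=1,i=6
  [6] ..##. => #  t=2,i=0
  [5] ..#.# => #  t=0,i=8
  [4] ..#.. => .  t=2,i=4
  [3] ...## => #  t=2,i=11
  [2] ...#. => #  t=0,i=7
  [1] ....# => #  t=0,i=6
  [0] ..... => .  t=0,i=4
  bits 11100000110001010101101101101110 = 3771030382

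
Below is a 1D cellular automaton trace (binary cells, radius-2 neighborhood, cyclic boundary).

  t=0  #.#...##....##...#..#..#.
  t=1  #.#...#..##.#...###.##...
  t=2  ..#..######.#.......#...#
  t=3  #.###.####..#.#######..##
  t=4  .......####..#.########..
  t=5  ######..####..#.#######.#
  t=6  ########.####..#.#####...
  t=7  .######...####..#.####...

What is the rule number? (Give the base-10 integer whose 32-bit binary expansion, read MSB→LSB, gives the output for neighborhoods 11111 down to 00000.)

3531188823

  #####|#  b31=1 t=2,i=7
  ####.|#  b30=1 t=2,i=9
  ###.#|.  b29=0 t=1,i=18
  ###..|#  b28=1 t=3,i=9
  ##.##|.  b27=0 t=1,i=19
  ##.#.|.  b26=0 t=1,i=11
  ##..#|#  b25=1 t=3,i=10
  ##...|.  b24=0 t=0,i=8
  #.###|.  b23=0 t=3,i=2
  #.##.|#  b22=1 t=1,i=20
  #.#.#|#  b21=1 t=0,i=0
  #.#..|#  b20=1 t=0,i=2
  #..##|#  b19=1 t=1,i=8
  #..#.|.  b18=0 t=0,i=19
  #...#|.  b17=0 t=0,i=4
  #....|#  b16=1 t=0,i=9
  .####|#  b15=1 t=2,i=6
  .###.|.  b14=0 t=1,i=17
  .##.#|#  b13=1 t=1,i=10
  .##..|.  b12=0 t=0,i=7
  .#.##|#  b11=1 t=3,i=13
  .#.#.|.  b10=0 t=0,i=1
  .#..#|#  b9=1 t=0,i=18
  .#...|.  b8=0 t=0,i=3
  ..###|.  b7=0 t=1,i=16
  ..##.|#  b6=1 t=0,i=6
  ..#.#|.  b5=0 t=0,i=23
  ..#..|#  b4=1 t=0,i=17
  ...##|.  b3=0 t=0,i=5
  ...#.|#  b2=1 t=0,i=16
  ....#|#  b1=1 t=0,i=10
  .....|#  b0=1 t=2,i=15
  bits 11010010011110011010101001010111 = 3531188823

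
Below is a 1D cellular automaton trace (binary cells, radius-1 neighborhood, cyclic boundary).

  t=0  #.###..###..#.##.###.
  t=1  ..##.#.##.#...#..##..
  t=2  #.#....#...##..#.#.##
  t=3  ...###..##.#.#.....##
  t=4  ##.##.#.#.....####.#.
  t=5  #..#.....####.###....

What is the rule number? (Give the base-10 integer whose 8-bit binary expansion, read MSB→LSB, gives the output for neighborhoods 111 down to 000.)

  [7] ### => #  t=0,i=3
  [6] ##. => .  t=0,i=4
  [5] #.# => .  t=0,i=1
  [4] #.. => #  t=0,i=5
  [3] .## => #  t=0,i=2
  [2] .#. => .  t=0,i=0
  [1] ..# => .  t=0,i=6
  [0] ... => #  t=1,i=0
  bits 10011001 = 153

153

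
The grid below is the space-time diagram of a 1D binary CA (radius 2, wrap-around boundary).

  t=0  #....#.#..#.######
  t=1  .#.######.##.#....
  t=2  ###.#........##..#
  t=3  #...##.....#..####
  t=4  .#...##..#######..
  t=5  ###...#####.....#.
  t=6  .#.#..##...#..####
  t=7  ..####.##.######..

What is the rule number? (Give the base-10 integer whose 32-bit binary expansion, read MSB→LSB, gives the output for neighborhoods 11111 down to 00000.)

51961782

  [31] ##### => .  t=0,i=14
  [30] ####. => .  t=0,i=17
  [29] ###.# => .  t=1,i=8
  [28] ###.. => .  t=0,i=0
  [27] ##.## => .  t=1,i=9
  [26] ##.#. => .  t=1,i=12
  [25] ##..# => #  t=2,i=15
  [24] ##... => #  t=0,i=1
  [23] #.### => .  t=0,i=12
  [22] #.##. => .  t=1,i=10
  [21] #.#.# => .  t=6,i=1
  [20] #.#.. => #  t=0,i=7
  [19] #..## => #  t=2,i=16
  [18] #..#. => .  t=0,i=9
  [17] #...# => .  t=3,i=2
  [16] #.... => .  t=0,i=2
  [15] .#### => #  t=0,i=13
  [14] .###. => #  t=5,i=1
  [13] .##.# => .  t=1,i=11
  [12] .##.. => #  t=2,i=14
  [11] .#.## => #  t=0,i=11
  [10] .#.#. => #  t=0,i=6
  [9] .#..# => #  t=0,i=8
  [8] .#... => #  t=1,i=14
  [7] ..### => #  t=2,i=17
  [6] ..##. => .  t=2,i=13
  [5] ..#.# => #  t=0,i=5
  [4] ..#.. => #  t=3,i=11
  [3] ...## => .  t=2,i=12
  [2] ...#. => #  t=0,i=4
  [1] ....# => #  t=0,i=3
  [0] ..... => .  t=1,i=16
  bits 00000011000110001101111110110110 = 51961782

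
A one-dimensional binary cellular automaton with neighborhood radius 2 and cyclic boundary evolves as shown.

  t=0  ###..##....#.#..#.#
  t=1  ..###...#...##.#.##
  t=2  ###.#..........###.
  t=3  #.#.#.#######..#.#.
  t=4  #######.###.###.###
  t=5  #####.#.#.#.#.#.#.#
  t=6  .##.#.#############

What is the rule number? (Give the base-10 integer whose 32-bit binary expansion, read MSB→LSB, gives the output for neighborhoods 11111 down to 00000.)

  ##### -> #   bit 31 = 1  t=3,i=8
  ####. -> .   bit 30 = 0  t=0,i=1
  ###.# -> #   bit 29 = 1  t=2,i=2
  ###.. -> #   bit 28 = 1  t=0,i=2
  ##.## -> .   bit 27 = 0  t=2,i=18
  ##.#. -> .   bit 26 = 0  t=1,i=14
  ##..# -> #   bit 25 = 1  t=0,i=3
  ##... -> .   bit 24 = 0  t=0,i=7
  #.### -> #   bit 23 = 1  t=0,i=18
  #.##. -> #   bit 22 = 1  t=1,i=17
  #.#.# -> #   bit 21 = 1  t=1,i=15
  #.#.. -> #   bit 20 = 1  t=0,i=13
  #..## -> #   bit 19 = 1  t=0,i=4
  #..#. -> #   bit 18 = 1  t=0,i=15
  #...# -> .   bit 17 = 0  t=1,i=6
  #.... -> #   bit 16 = 1  t=0,i=8
  .#### -> .   bit 15 = 0  t=0,i=0
  .###. -> .   bit 14 = 0  t=1,i=3
  .##.# -> .   bit 13 = 0  t=1,i=13
  .##.. -> .   bit 12 = 0  t=0,i=6
  .#.## -> #   bit 11 = 1  t=0,i=17
  .#.#. -> #   bit 10 = 1  t=0,i=12
  .#..# -> .   bit 9 = 0  t=0,i=14
  .#... -> .   bit 8 = 0  t=1,i=9
  ..### -> #   bit 7 = 1  t=1,i=2
  ..##. -> .   bit 6 = 0  t=0,i=5
  ..#.# -> .   bit 5 = 0  t=0,i=11
  ..#.. -> .   bit 4 = 0  t=1,i=8
  ...## -> .   bit 3 = 0  t=1,i=11
  ...#. -> .   bit 2 = 0  t=0,i=10
  ....# -> .   bit 1 = 0  t=0,i=9
  ..... -> #   bit 0 = 1  t=2,i=7
  bits 10110010111111010000110010000001 = 3002928257

3002928257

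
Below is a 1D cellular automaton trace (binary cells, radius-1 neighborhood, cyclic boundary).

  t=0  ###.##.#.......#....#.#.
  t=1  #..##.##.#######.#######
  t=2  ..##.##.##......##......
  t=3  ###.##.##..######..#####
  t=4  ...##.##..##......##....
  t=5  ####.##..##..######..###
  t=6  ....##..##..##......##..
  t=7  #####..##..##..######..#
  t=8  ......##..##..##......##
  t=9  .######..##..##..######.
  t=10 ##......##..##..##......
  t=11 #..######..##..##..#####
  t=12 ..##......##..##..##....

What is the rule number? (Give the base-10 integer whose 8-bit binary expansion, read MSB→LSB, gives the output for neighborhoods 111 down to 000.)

  ###|.  b7=0 t=0,i=1
  ##.|.  b6=0 t=0,i=2
  #.#|#  b5=1 t=0,i=3
  #..|.  b4=0 t=0,i=8
  .##|#  b3=1 t=0,i=0
  .#.|#  b2=1 t=0,i=7
  ..#|#  b1=1 t=0,i=14
  ...|#  b0=1 t=0,i=9
  bits 00101111 = 47

47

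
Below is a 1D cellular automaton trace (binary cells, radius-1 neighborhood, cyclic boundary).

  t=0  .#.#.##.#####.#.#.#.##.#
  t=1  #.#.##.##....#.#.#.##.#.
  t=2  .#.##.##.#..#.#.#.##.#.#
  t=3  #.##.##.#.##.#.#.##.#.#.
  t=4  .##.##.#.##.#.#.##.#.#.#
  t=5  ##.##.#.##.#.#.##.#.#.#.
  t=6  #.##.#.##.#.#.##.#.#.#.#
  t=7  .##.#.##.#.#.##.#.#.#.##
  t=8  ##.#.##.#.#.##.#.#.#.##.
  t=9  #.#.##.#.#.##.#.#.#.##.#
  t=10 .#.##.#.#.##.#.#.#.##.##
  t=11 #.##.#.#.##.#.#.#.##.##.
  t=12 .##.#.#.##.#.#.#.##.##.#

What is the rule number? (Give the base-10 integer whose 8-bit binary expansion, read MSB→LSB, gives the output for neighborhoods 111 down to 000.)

  ### -> .   bit 7 = 0  t=0,i=9
  ##. -> .   bit 6 = 0  t=0,i=6
  #.# -> #   bit 5 = 1  t=0,i=0
  #.. -> #   bit 4 = 1  t=1,i=9
  .## -> #   bit 3 = 1  t=0,i=5
  .#. -> .   bit 2 = 0  t=0,i=1
  ..# -> #   bit 1 = 1  t=1,i=12
  ... -> .   bit 0 = 0  t=1,i=10
  bits 00111010 = 58

58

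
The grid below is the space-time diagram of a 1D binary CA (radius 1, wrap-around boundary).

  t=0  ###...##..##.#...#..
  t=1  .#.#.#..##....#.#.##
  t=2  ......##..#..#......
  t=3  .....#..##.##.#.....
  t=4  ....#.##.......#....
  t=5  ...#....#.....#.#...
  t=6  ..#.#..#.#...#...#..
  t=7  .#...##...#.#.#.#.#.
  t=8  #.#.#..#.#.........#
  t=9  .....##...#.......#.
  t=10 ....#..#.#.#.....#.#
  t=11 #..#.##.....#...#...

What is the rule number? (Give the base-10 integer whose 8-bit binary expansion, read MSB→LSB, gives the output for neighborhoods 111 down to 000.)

146

  ### -> #   bit 7 = 1  t=0,i=1
  ##. -> .   bit 6 = 0  t=0,i=2
  #.# -> .   bit 5 = 0  t=0,i=12
  #.. -> #   bit 4 = 1  t=0,i=3
  .## -> .   bit 3 = 0  t=0,i=0
  .#. -> .   bit 2 = 0  t=0,i=13
  ..# -> #   bit 1 = 1  t=0,i=5
  ... -> .   bit 0 = 0  t=0,i=4
  bits 10010010 = 146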